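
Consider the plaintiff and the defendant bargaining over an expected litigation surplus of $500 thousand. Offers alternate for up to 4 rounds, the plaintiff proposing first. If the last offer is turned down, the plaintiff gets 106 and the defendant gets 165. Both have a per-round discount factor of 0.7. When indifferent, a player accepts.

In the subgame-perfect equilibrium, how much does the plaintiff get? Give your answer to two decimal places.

Round 4 (the defendant proposes): the plaintiff gets 106 if talks fail, so the defendant offers 106 and keeps 394.
Round 3 (the plaintiff proposes): the defendant can get 394 next round, worth 0.7 × 394 = 275.8 now, so the plaintiff offers 275.8, keeping 224.2.
Round 2 (the defendant proposes): the plaintiff can get 224.2 next round, worth 0.7 × 224.2 = 156.94 now. The defendant offers 156.94 and keeps 500 − 156.94 = 343.06.
Round 1 (the plaintiff proposes): the defendant can get 343.06 next round, worth 0.7 × 343.06 = 240.142 now. The plaintiff offers 240.142 and keeps 500 − 240.142 = 259.858.

259.86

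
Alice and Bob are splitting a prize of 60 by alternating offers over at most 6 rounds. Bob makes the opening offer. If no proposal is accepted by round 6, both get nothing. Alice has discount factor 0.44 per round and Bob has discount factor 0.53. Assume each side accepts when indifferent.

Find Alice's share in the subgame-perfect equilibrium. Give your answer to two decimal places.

Round 6 (Alice proposes): rejection yields 0 for Bob; Alice offers 0 and keeps 60.
Round 5 (Bob proposes): Alice can get 60 next round, worth 0.44 × 60 = 26.4 now. Bob offers 26.4 and keeps 60 − 26.4 = 33.6.
Round 4 (Alice proposes): Bob can get 33.6 next round, worth 0.53 × 33.6 = 17.808 now; Alice offers that and keeps 42.192.
Round 3 (Bob proposes): Alice can get 42.192 next round, worth 0.44 × 42.192 = 18.56448 now. Bob offers 18.56448 and keeps 60 − 18.56448 = 41.43552.
Round 2 (Alice proposes): Bob can get 41.43552 next round, worth 0.53 × 41.43552 = 21.9608256 now, so Alice offers 21.9608256, keeping 38.0391744.
Round 1 (Bob proposes): Alice can get 38.0391744 next round, worth 0.44 × 38.0391744 = 16.737236736 now; Bob offers that and keeps 43.262763264.

16.74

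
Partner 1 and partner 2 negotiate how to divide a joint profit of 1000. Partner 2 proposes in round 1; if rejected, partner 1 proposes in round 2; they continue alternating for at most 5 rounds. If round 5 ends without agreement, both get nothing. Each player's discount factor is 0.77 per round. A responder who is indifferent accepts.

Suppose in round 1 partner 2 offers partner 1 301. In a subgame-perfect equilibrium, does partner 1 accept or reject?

Accept

Round 5 (partner 2 proposes): rejection yields 0 for partner 1; partner 2 offers 0 and keeps 1000.
Round 4 (partner 1 proposes): partner 2 can get 1000 next round, worth 0.77 × 1000 = 770 now. Partner 1 offers 770 and keeps 1000 − 770 = 230.
Round 3 (partner 2 proposes): partner 1 can get 230 next round, worth 0.77 × 230 = 177.1 now. Partner 2 offers 177.1 and keeps 1000 − 177.1 = 822.9.
Round 2 (partner 1 proposes): partner 2 can get 822.9 next round, worth 0.77 × 822.9 = 633.633 now. Partner 1 offers 633.633 and keeps 1000 − 633.633 = 366.367.
So by rejecting in round 1, partner 1 gets 366.367 next round, worth 0.77 × 366.367 = 282.10259 now.
Offer 301 ≥ 282.10259, so partner 1 accepts.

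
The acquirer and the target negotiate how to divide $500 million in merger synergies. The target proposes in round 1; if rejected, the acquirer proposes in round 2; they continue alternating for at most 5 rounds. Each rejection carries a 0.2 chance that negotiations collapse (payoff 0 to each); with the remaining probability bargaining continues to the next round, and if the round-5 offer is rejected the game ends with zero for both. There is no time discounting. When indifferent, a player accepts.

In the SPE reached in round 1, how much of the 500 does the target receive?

368.8

By backward induction:
Round 5 (the target proposes): rejection yields 0 for the acquirer; the target offers 0 and keeps 500.
Round 4 (the acquirer proposes): rejecting gives the target an expected 0.8 × 500 = 400; the acquirer offers that and keeps 100.
Round 3 (the target proposes): rejecting gives the acquirer an expected 0.8 × 100 = 80, so the target offers 80, keeping 420.
Round 2 (the acquirer proposes): rejecting gives the target an expected 0.8 × 420 = 336; the acquirer offers that and keeps 164.
Round 1 (the target proposes): rejecting gives the acquirer an expected 0.8 × 164 = 131.2. The target offers 131.2 and keeps 500 − 131.2 = 368.8.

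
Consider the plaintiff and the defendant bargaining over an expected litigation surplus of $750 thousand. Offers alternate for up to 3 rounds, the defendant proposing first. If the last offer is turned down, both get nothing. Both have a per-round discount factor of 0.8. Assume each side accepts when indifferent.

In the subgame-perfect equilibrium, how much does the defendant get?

630

Work backward from the last round.
Round 3 (the defendant proposes): rejection yields 0 for the plaintiff; the defendant offers 0 and keeps 750.
Round 2 (the plaintiff proposes): the defendant can get 750 next round, worth 0.8 × 750 = 600 now, so the plaintiff offers 600, keeping 150.
Round 1 (the defendant proposes): the plaintiff can get 150 next round, worth 0.8 × 150 = 120 now. The defendant offers 120 and keeps 750 − 120 = 630.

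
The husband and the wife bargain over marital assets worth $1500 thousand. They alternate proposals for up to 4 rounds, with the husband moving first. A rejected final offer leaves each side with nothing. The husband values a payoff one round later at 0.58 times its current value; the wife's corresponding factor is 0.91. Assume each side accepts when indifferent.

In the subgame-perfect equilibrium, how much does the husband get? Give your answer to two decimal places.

206.25

Round 4 (the wife proposes): rejection yields 0 for the husband; the wife offers 0 and keeps 1500.
Round 3 (the husband proposes): the wife can get 1500 next round, worth 0.91 × 1500 = 1365 now; the husband offers that and keeps 135.
Round 2 (the wife proposes): the husband can get 135 next round, worth 0.58 × 135 = 78.3 now, so the wife offers 78.3, keeping 1421.7.
Round 1 (the husband proposes): the wife can get 1421.7 next round, worth 0.91 × 1421.7 = 1293.747 now. The husband offers 1293.747 and keeps 1500 − 1293.747 = 206.253.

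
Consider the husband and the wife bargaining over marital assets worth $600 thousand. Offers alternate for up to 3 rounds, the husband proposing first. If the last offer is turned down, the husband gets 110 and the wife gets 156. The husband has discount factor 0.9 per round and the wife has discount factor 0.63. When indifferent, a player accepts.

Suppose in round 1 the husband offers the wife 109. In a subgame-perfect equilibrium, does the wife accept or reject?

Work out the wife's continuation value if the offer is rejected.
Round 3 (the husband proposes): the wife gets 156 if talks fail, so the husband offers 156 and keeps 444.
Round 2 (the wife proposes): the husband can get 444 next round, worth 0.9 × 444 = 399.6 now; the wife offers that and keeps 200.4.
So by rejecting in round 1, the wife gets 200.4 next round, worth 0.63 × 200.4 = 126.252 now.
Offer 109 < 126.252, so the wife rejects.

Reject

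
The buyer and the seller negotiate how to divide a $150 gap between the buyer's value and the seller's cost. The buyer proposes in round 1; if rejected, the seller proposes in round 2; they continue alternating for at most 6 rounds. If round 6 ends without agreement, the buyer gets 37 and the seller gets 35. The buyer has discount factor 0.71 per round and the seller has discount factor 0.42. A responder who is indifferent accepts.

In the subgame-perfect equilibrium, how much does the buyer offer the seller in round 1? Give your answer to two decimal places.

27.94

Round 6 (the seller proposes): the buyer gets 37 if talks fail, so the seller offers 37 and keeps 113.
Round 5 (the buyer proposes): the seller can get 113 next round, worth 0.42 × 113 = 47.46 now, so the buyer offers 47.46, keeping 102.54.
Round 4 (the seller proposes): the buyer can get 102.54 next round, worth 0.71 × 102.54 = 72.8034 now, so the seller offers 72.8034, keeping 77.1966.
Round 3 (the buyer proposes): the seller can get 77.1966 next round, worth 0.42 × 77.1966 = 32.422572 now; the buyer offers that and keeps 117.577428.
Round 2 (the seller proposes): the buyer can get 117.577428 next round, worth 0.71 × 117.577428 = 83.47997388 now; the seller offers that and keeps 66.52002612.
Round 1 (the buyer proposes): the seller can get 66.52002612 next round, worth 0.42 × 66.52002612 = 27.9384109704 now, so the buyer offers 27.9384109704, keeping 122.0615890296.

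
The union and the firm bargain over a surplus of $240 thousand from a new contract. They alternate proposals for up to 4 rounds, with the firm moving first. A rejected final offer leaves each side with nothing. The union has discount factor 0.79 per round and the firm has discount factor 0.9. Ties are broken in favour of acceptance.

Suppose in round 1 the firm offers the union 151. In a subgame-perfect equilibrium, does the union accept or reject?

Round 4 (the union proposes): rejection yields 0 for the firm; the union offers 0 and keeps 240.
Round 3 (the firm proposes): the union can get 240 next round, worth 0.79 × 240 = 189.6 now, so the firm offers 189.6, keeping 50.4.
Round 2 (the union proposes): the firm can get 50.4 next round, worth 0.9 × 50.4 = 45.36 now; the union offers that and keeps 194.64.
So by rejecting in round 1, the union gets 194.64 next round, worth 0.79 × 194.64 = 153.7656 now.
Offer 151 < 153.7656, so the union rejects.

Reject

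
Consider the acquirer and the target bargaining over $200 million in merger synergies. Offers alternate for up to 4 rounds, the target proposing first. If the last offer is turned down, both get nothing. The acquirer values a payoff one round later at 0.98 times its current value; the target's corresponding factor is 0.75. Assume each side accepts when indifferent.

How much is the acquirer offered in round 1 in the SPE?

Round 4 (the acquirer proposes): the target will accept anything ≥ 0, so the acquirer offers 0 and keeps 200.
Round 3 (the target proposes): the acquirer can get 200 next round, worth 0.98 × 200 = 196 now, so the target offers 196, keeping 4.
Round 2 (the acquirer proposes): the target can get 4 next round, worth 0.75 × 4 = 3 now; the acquirer offers that and keeps 197.
Round 1 (the target proposes): the acquirer can get 197 next round, worth 0.98 × 197 = 193.06 now. The target offers 193.06 and keeps 200 − 193.06 = 6.94.

193.06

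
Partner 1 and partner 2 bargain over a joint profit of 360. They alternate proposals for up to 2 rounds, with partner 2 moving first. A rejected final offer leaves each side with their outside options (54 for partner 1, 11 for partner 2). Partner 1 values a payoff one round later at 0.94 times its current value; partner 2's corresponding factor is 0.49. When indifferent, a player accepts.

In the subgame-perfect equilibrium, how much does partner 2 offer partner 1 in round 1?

328.06

By backward induction:
Round 2 (partner 1 proposes): partner 2 gets 11 if talks fail, so partner 1 offers 11 and keeps 349.
Round 1 (partner 2 proposes): partner 1 can get 349 next round, worth 0.94 × 349 = 328.06 now; partner 2 offers that and keeps 31.94.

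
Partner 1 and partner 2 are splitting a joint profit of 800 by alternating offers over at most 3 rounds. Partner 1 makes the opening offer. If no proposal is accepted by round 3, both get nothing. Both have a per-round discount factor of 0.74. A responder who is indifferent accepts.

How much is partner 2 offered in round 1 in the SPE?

153.92

By backward induction:
Round 3 (partner 1 proposes): rejection yields 0 for partner 2; partner 1 offers 0 and keeps 800.
Round 2 (partner 2 proposes): partner 1 can get 800 next round, worth 0.74 × 800 = 592 now. Partner 2 offers 592 and keeps 800 − 592 = 208.
Round 1 (partner 1 proposes): partner 2 can get 208 next round, worth 0.74 × 208 = 153.92 now. Partner 1 offers 153.92 and keeps 800 − 153.92 = 646.08.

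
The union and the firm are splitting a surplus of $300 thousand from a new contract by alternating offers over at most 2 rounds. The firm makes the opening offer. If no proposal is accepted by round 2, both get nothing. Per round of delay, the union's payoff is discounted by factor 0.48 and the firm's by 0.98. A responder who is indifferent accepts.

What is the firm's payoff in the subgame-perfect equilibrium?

156

Solve by backward induction from round 2.
Round 2 (the union proposes): rejection yields 0 for the firm; the union offers 0 and keeps 300.
Round 1 (the firm proposes): the union can get 300 next round, worth 0.48 × 300 = 144 now; the firm offers that and keeps 156.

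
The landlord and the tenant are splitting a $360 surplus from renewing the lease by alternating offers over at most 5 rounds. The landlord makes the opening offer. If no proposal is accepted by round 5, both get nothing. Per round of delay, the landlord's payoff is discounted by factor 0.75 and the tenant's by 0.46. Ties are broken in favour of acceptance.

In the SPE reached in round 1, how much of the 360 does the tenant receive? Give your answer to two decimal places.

By backward induction:
Round 5 (the landlord proposes): the tenant will accept anything ≥ 0, so the landlord offers 0 and keeps 360.
Round 4 (the tenant proposes): the landlord can get 360 next round, worth 0.75 × 360 = 270 now, so the tenant offers 270, keeping 90.
Round 3 (the landlord proposes): the tenant can get 90 next round, worth 0.46 × 90 = 41.4 now. The landlord offers 41.4 and keeps 360 − 41.4 = 318.6.
Round 2 (the tenant proposes): the landlord can get 318.6 next round, worth 0.75 × 318.6 = 238.95 now. The tenant offers 238.95 and keeps 360 − 238.95 = 121.05.
Round 1 (the landlord proposes): the tenant can get 121.05 next round, worth 0.46 × 121.05 = 55.683 now, so the landlord offers 55.683, keeping 304.317.

55.68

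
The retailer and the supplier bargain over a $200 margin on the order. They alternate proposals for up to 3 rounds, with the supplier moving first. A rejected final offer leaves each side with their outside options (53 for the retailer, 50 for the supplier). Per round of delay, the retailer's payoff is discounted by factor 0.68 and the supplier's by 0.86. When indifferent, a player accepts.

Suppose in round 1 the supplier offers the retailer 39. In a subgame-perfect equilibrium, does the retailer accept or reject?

Reject

Round 3 (the supplier proposes): the retailer gets 53 if talks fail, so the supplier offers 53 and keeps 147.
Round 2 (the retailer proposes): the supplier can get 147 next round, worth 0.86 × 147 = 126.42 now, so the retailer offers 126.42, keeping 73.58.
So by rejecting in round 1, the retailer gets 73.58 next round, worth 0.68 × 73.58 = 50.0344 now.
Offer 39 < 50.0344, so the retailer rejects.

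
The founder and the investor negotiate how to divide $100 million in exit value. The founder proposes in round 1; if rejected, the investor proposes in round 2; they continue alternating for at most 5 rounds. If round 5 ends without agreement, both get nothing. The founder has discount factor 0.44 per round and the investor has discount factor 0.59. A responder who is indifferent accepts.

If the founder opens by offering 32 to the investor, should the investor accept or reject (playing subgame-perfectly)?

Round 5 (the founder proposes): rejection yields 0 for the investor; the founder offers 0 and keeps 100.
Round 4 (the investor proposes): the founder can get 100 next round, worth 0.44 × 100 = 44 now; the investor offers that and keeps 56.
Round 3 (the founder proposes): the investor can get 56 next round, worth 0.59 × 56 = 33.04 now; the founder offers that and keeps 66.96.
Round 2 (the investor proposes): the founder can get 66.96 next round, worth 0.44 × 66.96 = 29.4624 now; the investor offers that and keeps 70.5376.
So by rejecting in round 1, the investor gets 70.5376 next round, worth 0.59 × 70.5376 = 41.617184 now.
Offer 32 < 41.617184, so the investor rejects.

Reject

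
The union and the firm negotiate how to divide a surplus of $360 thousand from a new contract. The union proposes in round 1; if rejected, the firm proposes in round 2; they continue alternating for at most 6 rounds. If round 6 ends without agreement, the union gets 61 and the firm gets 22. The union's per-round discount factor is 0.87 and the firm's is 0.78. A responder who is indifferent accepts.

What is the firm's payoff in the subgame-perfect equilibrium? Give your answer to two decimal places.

By backward induction:
Round 6 (the firm proposes): the union gets 61 if talks fail, so the firm offers 61 and keeps 299.
Round 5 (the union proposes): the firm can get 299 next round, worth 0.78 × 299 = 233.22 now, so the union offers 233.22, keeping 126.78.
Round 4 (the firm proposes): the union can get 126.78 next round, worth 0.87 × 126.78 = 110.2986 now. The firm offers 110.2986 and keeps 360 − 110.2986 = 249.7014.
Round 3 (the union proposes): the firm can get 249.7014 next round, worth 0.78 × 249.7014 = 194.767092 now. The union offers 194.767092 and keeps 360 − 194.767092 = 165.232908.
Round 2 (the firm proposes): the union can get 165.232908 next round, worth 0.87 × 165.232908 = 143.75262996 now, so the firm offers 143.75262996, keeping 216.24737004.
Round 1 (the union proposes): the firm can get 216.24737004 next round, worth 0.78 × 216.24737004 = 168.6729486312 now, so the union offers 168.6729486312, keeping 191.3270513688.

168.67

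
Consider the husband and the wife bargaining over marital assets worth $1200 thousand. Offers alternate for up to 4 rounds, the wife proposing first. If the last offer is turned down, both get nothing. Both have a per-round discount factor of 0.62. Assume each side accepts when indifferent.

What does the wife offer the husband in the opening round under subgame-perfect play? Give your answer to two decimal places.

Round 4 (the husband proposes): rejection yields 0 for the wife; the husband offers 0 and keeps 1200.
Round 3 (the wife proposes): the husband can get 1200 next round, worth 0.62 × 1200 = 744 now; the wife offers that and keeps 456.
Round 2 (the husband proposes): the wife can get 456 next round, worth 0.62 × 456 = 282.72 now. The husband offers 282.72 and keeps 1200 − 282.72 = 917.28.
Round 1 (the wife proposes): the husband can get 917.28 next round, worth 0.62 × 917.28 = 568.7136 now, so the wife offers 568.7136, keeping 631.2864.

568.71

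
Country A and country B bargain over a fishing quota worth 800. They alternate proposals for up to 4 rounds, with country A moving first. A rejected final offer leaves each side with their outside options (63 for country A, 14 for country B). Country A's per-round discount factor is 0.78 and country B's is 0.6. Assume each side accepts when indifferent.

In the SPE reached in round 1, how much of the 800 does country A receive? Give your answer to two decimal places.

487.45

By backward induction:
Round 4 (country B proposes): country A gets 63 if talks fail, so country B offers 63 and keeps 737.
Round 3 (country A proposes): country B can get 737 next round, worth 0.6 × 737 = 442.2 now, so country A offers 442.2, keeping 357.8.
Round 2 (country B proposes): country A can get 357.8 next round, worth 0.78 × 357.8 = 279.084 now. Country B offers 279.084 and keeps 800 − 279.084 = 520.916.
Round 1 (country A proposes): country B can get 520.916 next round, worth 0.6 × 520.916 = 312.5496 now; country A offers that and keeps 487.4504.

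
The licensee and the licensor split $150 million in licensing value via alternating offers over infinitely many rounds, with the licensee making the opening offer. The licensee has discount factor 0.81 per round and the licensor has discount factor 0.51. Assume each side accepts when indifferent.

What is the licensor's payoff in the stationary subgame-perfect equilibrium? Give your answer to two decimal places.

24.77

Let x be the licensee's share when the licensee proposes and y be the licensor's share when the licensor proposes.
The licensor accepts iff offered ≥ 0.51·y, so x = 150 − 0.51y. Symmetrically y = 150 − 0.81x.
Substituting: x = 150 − 0.51(150 − 0.81x), giving x(1 − 0.81·0.51) = 150(1 − 0.51).
So x = 150 × 0.49 / 0.5869 ≈ 125.2343, and the licensor receives 150 − x ≈ 24.7657.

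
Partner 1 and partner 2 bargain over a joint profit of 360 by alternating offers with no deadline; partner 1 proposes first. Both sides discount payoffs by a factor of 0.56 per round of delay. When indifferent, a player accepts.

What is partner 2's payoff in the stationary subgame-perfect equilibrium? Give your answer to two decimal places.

Let x be partner 1's share when partner 1 proposes and y be partner 2's share when partner 2 proposes.
Partner 2 accepts iff offered ≥ 0.56·y, so x = 360 − 0.56y. Symmetrically y = 360 − 0.56x.
Substituting: x = 360 − 0.56(360 − 0.56x), giving x(1 − 0.56·0.56) = 360(1 − 0.56).
So x = 360 × 0.44 / 0.6864 ≈ 230.7692, and partner 2 receives 360 − x ≈ 129.2308.

129.23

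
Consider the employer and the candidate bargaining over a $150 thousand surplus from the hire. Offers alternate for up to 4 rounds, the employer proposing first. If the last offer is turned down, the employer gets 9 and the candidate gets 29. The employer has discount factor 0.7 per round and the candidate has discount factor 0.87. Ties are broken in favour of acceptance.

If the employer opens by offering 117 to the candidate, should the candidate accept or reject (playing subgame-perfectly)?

Accept

Work out the candidate's continuation value if the offer is rejected.
Round 4 (the candidate proposes): the employer gets 9 if talks fail, so the candidate offers 9 and keeps 141.
Round 3 (the employer proposes): the candidate can get 141 next round, worth 0.87 × 141 = 122.67 now, so the employer offers 122.67, keeping 27.33.
Round 2 (the candidate proposes): the employer can get 27.33 next round, worth 0.7 × 27.33 = 19.131 now; the candidate offers that and keeps 130.869.
So by rejecting in round 1, the candidate gets 130.869 next round, worth 0.87 × 130.869 = 113.85603 now.
Offer 117 ≥ 113.85603, so the candidate accepts.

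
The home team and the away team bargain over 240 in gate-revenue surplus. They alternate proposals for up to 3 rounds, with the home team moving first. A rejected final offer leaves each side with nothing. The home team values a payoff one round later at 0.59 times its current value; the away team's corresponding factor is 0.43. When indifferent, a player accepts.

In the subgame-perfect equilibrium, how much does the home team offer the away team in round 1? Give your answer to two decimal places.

42.31

Round 3 (the home team proposes): the away team will accept anything ≥ 0, so the home team offers 0 and keeps 240.
Round 2 (the away team proposes): the home team can get 240 next round, worth 0.59 × 240 = 141.6 now; the away team offers that and keeps 98.4.
Round 1 (the home team proposes): the away team can get 98.4 next round, worth 0.43 × 98.4 = 42.312 now, so the home team offers 42.312, keeping 197.688.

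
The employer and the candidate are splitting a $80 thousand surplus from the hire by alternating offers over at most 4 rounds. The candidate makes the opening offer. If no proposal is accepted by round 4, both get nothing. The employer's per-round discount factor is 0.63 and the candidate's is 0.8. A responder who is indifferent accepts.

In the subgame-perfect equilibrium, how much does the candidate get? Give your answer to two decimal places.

44.52

Round 4 (the employer proposes): rejection yields 0 for the candidate; the employer offers 0 and keeps 80.
Round 3 (the candidate proposes): the employer can get 80 next round, worth 0.63 × 80 = 50.4 now. The candidate offers 50.4 and keeps 80 − 50.4 = 29.6.
Round 2 (the employer proposes): the candidate can get 29.6 next round, worth 0.8 × 29.6 = 23.68 now. The employer offers 23.68 and keeps 80 − 23.68 = 56.32.
Round 1 (the candidate proposes): the employer can get 56.32 next round, worth 0.63 × 56.32 = 35.4816 now; the candidate offers that and keeps 44.5184.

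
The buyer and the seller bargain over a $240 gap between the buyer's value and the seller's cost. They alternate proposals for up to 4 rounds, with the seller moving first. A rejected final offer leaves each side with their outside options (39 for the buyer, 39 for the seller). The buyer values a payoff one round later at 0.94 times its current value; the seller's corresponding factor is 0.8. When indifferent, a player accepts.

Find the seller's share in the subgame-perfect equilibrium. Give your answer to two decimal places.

Round 4 (the buyer proposes): the seller gets 39 if talks fail, so the buyer offers 39 and keeps 201.
Round 3 (the seller proposes): the buyer can get 201 next round, worth 0.94 × 201 = 188.94 now. The seller offers 188.94 and keeps 240 − 188.94 = 51.06.
Round 2 (the buyer proposes): the seller can get 51.06 next round, worth 0.8 × 51.06 = 40.848 now, so the buyer offers 40.848, keeping 199.152.
Round 1 (the seller proposes): the buyer can get 199.152 next round, worth 0.94 × 199.152 = 187.20288 now; the seller offers that and keeps 52.79712.

52.80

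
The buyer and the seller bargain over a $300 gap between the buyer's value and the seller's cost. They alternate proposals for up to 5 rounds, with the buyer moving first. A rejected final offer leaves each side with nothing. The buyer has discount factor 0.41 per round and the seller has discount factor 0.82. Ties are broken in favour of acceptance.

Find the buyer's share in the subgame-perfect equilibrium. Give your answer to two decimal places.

106.06

Round 5 (the buyer proposes): the seller will accept anything ≥ 0, so the buyer offers 0 and keeps 300.
Round 4 (the seller proposes): the buyer can get 300 next round, worth 0.41 × 300 = 123 now; the seller offers that and keeps 177.
Round 3 (the buyer proposes): the seller can get 177 next round, worth 0.82 × 177 = 145.14 now, so the buyer offers 145.14, keeping 154.86.
Round 2 (the seller proposes): the buyer can get 154.86 next round, worth 0.41 × 154.86 = 63.4926 now; the seller offers that and keeps 236.5074.
Round 1 (the buyer proposes): the seller can get 236.5074 next round, worth 0.82 × 236.5074 = 193.936068 now, so the buyer offers 193.936068, keeping 106.063932.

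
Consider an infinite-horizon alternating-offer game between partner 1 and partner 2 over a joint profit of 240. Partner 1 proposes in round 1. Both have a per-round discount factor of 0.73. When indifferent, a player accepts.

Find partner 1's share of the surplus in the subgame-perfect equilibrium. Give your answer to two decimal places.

138.73

Let x be partner 1's share when partner 1 proposes and y be partner 2's share when partner 2 proposes.
Partner 2 accepts iff offered ≥ 0.73·y, so x = 240 − 0.73y. Symmetrically y = 240 − 0.73x.
Substituting: x = 240 − 0.73(240 − 0.73x), giving x(1 − 0.73·0.73) = 240(1 − 0.73).
So x = 240 × 0.27 / 0.4671 ≈ 138.7283, and partner 2 receives 240 − x ≈ 101.2717.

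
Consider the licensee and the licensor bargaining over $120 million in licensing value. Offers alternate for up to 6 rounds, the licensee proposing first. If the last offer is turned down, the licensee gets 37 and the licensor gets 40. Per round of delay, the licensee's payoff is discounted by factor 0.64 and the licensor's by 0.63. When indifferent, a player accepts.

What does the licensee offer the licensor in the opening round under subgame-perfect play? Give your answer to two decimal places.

Solve by backward induction from round 6.
Round 6 (the licensor proposes): the licensee gets 37 if talks fail, so the licensor offers 37 and keeps 83.
Round 5 (the licensee proposes): the licensor can get 83 next round, worth 0.63 × 83 = 52.29 now. The licensee offers 52.29 and keeps 120 − 52.29 = 67.71.
Round 4 (the licensor proposes): the licensee can get 67.71 next round, worth 0.64 × 67.71 = 43.3344 now. The licensor offers 43.3344 and keeps 120 − 43.3344 = 76.6656.
Round 3 (the licensee proposes): the licensor can get 76.6656 next round, worth 0.63 × 76.6656 = 48.299328 now. The licensee offers 48.299328 and keeps 120 − 48.299328 = 71.700672.
Round 2 (the licensor proposes): the licensee can get 71.700672 next round, worth 0.64 × 71.700672 = 45.88843008 now, so the licensor offers 45.88843008, keeping 74.11156992.
Round 1 (the licensee proposes): the licensor can get 74.11156992 next round, worth 0.63 × 74.11156992 = 46.6902890496 now. The licensee offers 46.6902890496 and keeps 120 − 46.6902890496 = 73.3097109504.

46.69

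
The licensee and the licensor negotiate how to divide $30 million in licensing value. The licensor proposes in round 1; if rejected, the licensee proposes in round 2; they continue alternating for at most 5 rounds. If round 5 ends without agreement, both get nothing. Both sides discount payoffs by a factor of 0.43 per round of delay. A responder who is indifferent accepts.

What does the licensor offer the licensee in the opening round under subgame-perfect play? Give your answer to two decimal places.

Round 5 (the licensor proposes): rejection yields 0 for the licensee; the licensor offers 0 and keeps 30.
Round 4 (the licensee proposes): the licensor can get 30 next round, worth 0.43 × 30 = 12.9 now; the licensee offers that and keeps 17.1.
Round 3 (the licensor proposes): the licensee can get 17.1 next round, worth 0.43 × 17.1 = 7.353 now, so the licensor offers 7.353, keeping 22.647.
Round 2 (the licensee proposes): the licensor can get 22.647 next round, worth 0.43 × 22.647 = 9.73821 now. The licensee offers 9.73821 and keeps 30 − 9.73821 = 20.26179.
Round 1 (the licensor proposes): the licensee can get 20.26179 next round, worth 0.43 × 20.26179 = 8.7125697 now. The licensor offers 8.7125697 and keeps 30 − 8.7125697 = 21.2874303.

8.71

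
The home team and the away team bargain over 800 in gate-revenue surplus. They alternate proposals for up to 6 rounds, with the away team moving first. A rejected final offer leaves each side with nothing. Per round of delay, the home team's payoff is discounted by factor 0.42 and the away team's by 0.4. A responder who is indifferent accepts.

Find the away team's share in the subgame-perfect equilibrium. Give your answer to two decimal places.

Round 6 (the home team proposes): the away team will accept anything ≥ 0, so the home team offers 0 and keeps 800.
Round 5 (the away team proposes): the home team can get 800 next round, worth 0.42 × 800 = 336 now, so the away team offers 336, keeping 464.
Round 4 (the home team proposes): the away team can get 464 next round, worth 0.4 × 464 = 185.6 now. The home team offers 185.6 and keeps 800 − 185.6 = 614.4.
Round 3 (the away team proposes): the home team can get 614.4 next round, worth 0.42 × 614.4 = 258.048 now; the away team offers that and keeps 541.952.
Round 2 (the home team proposes): the away team can get 541.952 next round, worth 0.4 × 541.952 = 216.7808 now; the home team offers that and keeps 583.2192.
Round 1 (the away team proposes): the home team can get 583.2192 next round, worth 0.42 × 583.2192 = 244.952064 now; the away team offers that and keeps 555.047936.

555.05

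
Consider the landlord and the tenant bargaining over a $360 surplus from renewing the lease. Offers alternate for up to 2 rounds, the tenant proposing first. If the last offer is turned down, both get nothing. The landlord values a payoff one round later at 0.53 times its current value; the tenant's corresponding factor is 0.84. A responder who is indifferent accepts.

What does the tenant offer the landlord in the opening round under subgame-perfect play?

Round 2 (the landlord proposes): the tenant will accept anything ≥ 0, so the landlord offers 0 and keeps 360.
Round 1 (the tenant proposes): the landlord can get 360 next round, worth 0.53 × 360 = 190.8 now; the tenant offers that and keeps 169.2.

190.8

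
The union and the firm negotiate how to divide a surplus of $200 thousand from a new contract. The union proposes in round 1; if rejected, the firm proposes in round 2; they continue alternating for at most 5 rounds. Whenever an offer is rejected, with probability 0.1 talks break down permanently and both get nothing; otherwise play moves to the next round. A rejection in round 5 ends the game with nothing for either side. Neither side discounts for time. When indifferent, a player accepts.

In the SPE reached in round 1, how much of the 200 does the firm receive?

32.58

Round 5 (the union proposes): rejection yields 0 for the firm; the union offers 0 and keeps 200.
Round 4 (the firm proposes): rejecting gives the union an expected 0.9 × 200 = 180. The firm offers 180 and keeps 200 − 180 = 20.
Round 3 (the union proposes): rejecting gives the firm an expected 0.9 × 20 = 18. The union offers 18 and keeps 200 − 18 = 182.
Round 2 (the firm proposes): rejecting gives the union an expected 0.9 × 182 = 163.8, so the firm offers 163.8, keeping 36.2.
Round 1 (the union proposes): rejecting gives the firm an expected 0.9 × 36.2 = 32.58. The union offers 32.58 and keeps 200 − 32.58 = 167.42.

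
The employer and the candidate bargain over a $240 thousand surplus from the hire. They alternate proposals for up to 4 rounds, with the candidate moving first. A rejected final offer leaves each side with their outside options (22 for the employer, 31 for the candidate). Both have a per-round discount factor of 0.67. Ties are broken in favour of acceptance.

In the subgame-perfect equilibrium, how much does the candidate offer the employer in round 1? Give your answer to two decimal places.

115.92

Round 4 (the employer proposes): the candidate gets 31 if talks fail, so the employer offers 31 and keeps 209.
Round 3 (the candidate proposes): the employer can get 209 next round, worth 0.67 × 209 = 140.03 now, so the candidate offers 140.03, keeping 99.97.
Round 2 (the employer proposes): the candidate can get 99.97 next round, worth 0.67 × 99.97 = 66.9799 now, so the employer offers 66.9799, keeping 173.0201.
Round 1 (the candidate proposes): the employer can get 173.0201 next round, worth 0.67 × 173.0201 = 115.923467 now; the candidate offers that and keeps 124.076533.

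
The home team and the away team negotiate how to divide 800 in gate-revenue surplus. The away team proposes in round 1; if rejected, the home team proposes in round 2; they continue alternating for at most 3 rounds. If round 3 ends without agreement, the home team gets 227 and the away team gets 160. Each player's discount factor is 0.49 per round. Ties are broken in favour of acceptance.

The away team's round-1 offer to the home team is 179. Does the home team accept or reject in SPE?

Work out the home team's continuation value if the offer is rejected.
Round 3 (the away team proposes): the home team gets 227 if talks fail, so the away team offers 227 and keeps 573.
Round 2 (the home team proposes): the away team can get 573 next round, worth 0.49 × 573 = 280.77 now; the home team offers that and keeps 519.23.
So by rejecting in round 1, the home team gets 519.23 next round, worth 0.49 × 519.23 = 254.4227 now.
Offer 179 < 254.4227, so the home team rejects.

Reject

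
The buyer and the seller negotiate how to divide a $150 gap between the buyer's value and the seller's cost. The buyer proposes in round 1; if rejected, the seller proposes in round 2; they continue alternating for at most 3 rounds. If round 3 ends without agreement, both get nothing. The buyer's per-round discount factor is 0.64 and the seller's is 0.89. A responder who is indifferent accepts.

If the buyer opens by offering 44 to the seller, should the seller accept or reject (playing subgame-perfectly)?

Reject

Work out the seller's continuation value if the offer is rejected.
Round 3 (the buyer proposes): the seller will accept anything ≥ 0, so the buyer offers 0 and keeps 150.
Round 2 (the seller proposes): the buyer can get 150 next round, worth 0.64 × 150 = 96 now; the seller offers that and keeps 54.
So by rejecting in round 1, the seller gets 54 next round, worth 0.89 × 54 = 48.06 now.
Offer 44 < 48.06, so the seller rejects.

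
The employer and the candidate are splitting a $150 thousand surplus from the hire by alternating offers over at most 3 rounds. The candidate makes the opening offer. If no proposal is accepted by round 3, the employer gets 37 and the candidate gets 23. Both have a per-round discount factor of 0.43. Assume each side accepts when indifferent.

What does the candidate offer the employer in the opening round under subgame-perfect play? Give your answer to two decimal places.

Round 3 (the candidate proposes): the employer gets 37 if talks fail, so the candidate offers 37 and keeps 113.
Round 2 (the employer proposes): the candidate can get 113 next round, worth 0.43 × 113 = 48.59 now. The employer offers 48.59 and keeps 150 − 48.59 = 101.41.
Round 1 (the candidate proposes): the employer can get 101.41 next round, worth 0.43 × 101.41 = 43.6063 now. The candidate offers 43.6063 and keeps 150 − 43.6063 = 106.3937.

43.61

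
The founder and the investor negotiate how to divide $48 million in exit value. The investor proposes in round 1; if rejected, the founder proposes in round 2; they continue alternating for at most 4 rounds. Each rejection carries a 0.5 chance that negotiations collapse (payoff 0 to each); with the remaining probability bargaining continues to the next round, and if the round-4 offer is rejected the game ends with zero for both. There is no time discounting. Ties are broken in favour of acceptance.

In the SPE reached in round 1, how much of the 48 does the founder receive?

Round 4 (the founder proposes): the investor will accept anything ≥ 0, so the founder offers 0 and keeps 48.
Round 3 (the investor proposes): rejecting gives the founder an expected 0.5 × 48 = 24, so the investor offers 24, keeping 24.
Round 2 (the founder proposes): rejecting gives the investor an expected 0.5 × 24 = 12. The founder offers 12 and keeps 48 − 12 = 36.
Round 1 (the investor proposes): rejecting gives the founder an expected 0.5 × 36 = 18; the investor offers that and keeps 30.

18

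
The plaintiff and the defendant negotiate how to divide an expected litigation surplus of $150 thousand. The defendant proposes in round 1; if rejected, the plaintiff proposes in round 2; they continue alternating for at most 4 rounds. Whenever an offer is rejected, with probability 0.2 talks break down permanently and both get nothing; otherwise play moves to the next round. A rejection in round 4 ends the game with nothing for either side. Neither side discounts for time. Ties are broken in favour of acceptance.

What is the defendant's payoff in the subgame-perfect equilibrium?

49.2

Round 4 (the plaintiff proposes): rejection yields 0 for the defendant; the plaintiff offers 0 and keeps 150.
Round 3 (the defendant proposes): rejecting gives the plaintiff an expected 0.8 × 150 = 120, so the defendant offers 120, keeping 30.
Round 2 (the plaintiff proposes): rejecting gives the defendant an expected 0.8 × 30 = 24. The plaintiff offers 24 and keeps 150 − 24 = 126.
Round 1 (the defendant proposes): rejecting gives the plaintiff an expected 0.8 × 126 = 100.8; the defendant offers that and keeps 49.2.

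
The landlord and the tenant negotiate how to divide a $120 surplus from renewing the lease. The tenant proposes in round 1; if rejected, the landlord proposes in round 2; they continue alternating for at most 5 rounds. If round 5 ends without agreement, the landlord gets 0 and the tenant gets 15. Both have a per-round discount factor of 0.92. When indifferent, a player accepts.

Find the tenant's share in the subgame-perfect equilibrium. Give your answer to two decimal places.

Round 5 (the tenant proposes): rejection yields 0 for the landlord; the tenant offers 0 and keeps 120.
Round 4 (the landlord proposes): the tenant can get 120 next round, worth 0.92 × 120 = 110.4 now, so the landlord offers 110.4, keeping 9.6.
Round 3 (the tenant proposes): the landlord can get 9.6 next round, worth 0.92 × 9.6 = 8.832 now, so the tenant offers 8.832, keeping 111.168.
Round 2 (the landlord proposes): the tenant can get 111.168 next round, worth 0.92 × 111.168 = 102.27456 now, so the landlord offers 102.27456, keeping 17.72544.
Round 1 (the tenant proposes): the landlord can get 17.72544 next round, worth 0.92 × 17.72544 = 16.3074048 now, so the tenant offers 16.3074048, keeping 103.6925952.

103.69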